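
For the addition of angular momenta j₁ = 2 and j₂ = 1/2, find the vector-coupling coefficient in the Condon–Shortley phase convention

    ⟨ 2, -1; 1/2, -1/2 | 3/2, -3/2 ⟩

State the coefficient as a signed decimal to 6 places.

triangle: 1!×3!×0!/5! = 6/120
(j±m)!: 1!×3!×0!×1!×0!×3! = 36
prefactor² = (2J+1)×Δ×N² = 36/5
  k=0: +1/(0!×1!×3!×0!×0!×0!) = 1/6
Σ = 1/6  ⇒  CG² = 36/5×1/6² = 1/5
CG = +√(1/5) = +0.447214

+√(1/5) = +0.447214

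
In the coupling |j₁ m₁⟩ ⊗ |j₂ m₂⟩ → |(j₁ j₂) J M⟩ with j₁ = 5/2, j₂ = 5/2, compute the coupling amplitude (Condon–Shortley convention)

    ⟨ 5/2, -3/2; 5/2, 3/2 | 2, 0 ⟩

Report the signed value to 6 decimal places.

√[5·3!2!2!/8! · 1!4!4!1!2!2!] = √(48/7)
  +(−1)^2/∏(2,1,2,2,0,0)! = 1/8  (running 1/8)
  +(−1)^3/∏(3,0,1,1,1,1)! = -1/6  (running -1/24)
⟨..|..⟩ = √(48/7)·(-1/24) = -0.109109

−√(1/84) ≈ -0.109109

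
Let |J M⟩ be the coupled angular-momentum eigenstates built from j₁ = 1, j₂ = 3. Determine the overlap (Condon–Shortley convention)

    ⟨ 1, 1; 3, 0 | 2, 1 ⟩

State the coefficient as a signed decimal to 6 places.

j₁+j₂−J=2  J+j₁−j₂=0  J−j₁+j₂=4  j₁+j₂+J+1=7
(j₁±m₁, j₂±m₂, J±M) = (2,0,3,3,3,1)
P² = 144/7
sum k=0..0:
  [0] +1/12 = 1/12
S = 1/12
C² = P²·S² = 1/7 ; C = +0.377964

+√(1/7) ≈ +0.377964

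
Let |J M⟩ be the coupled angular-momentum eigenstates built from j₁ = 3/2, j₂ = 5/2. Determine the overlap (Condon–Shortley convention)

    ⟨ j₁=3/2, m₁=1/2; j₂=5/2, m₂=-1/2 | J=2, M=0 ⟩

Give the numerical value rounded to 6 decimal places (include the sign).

j₁+j₂−J=2  J+j₁−j₂=1  J−j₁+j₂=3  j₁+j₂+J+1=7
(j₁±m₁, j₂±m₂, J±M) = (2,1,2,3,2,2)
P² = 8/7
sum k=0..1:
  [0] +1/4 = 1/4
  [1] −1/2 = -1/2
S = -1/4
C² = P²·S² = 1/14 ; C = -0.267261

−√(1/14) ≈ -0.267261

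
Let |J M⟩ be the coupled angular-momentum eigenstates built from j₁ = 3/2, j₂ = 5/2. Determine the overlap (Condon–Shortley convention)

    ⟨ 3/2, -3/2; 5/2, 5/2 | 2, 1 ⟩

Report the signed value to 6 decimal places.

+√(5/14) ≈ +0.597614

√[5·2!1!3!/7! · 0!3!5!0!3!1!] = √(360/7)
  +(−1)^2/∏(2,0,1,3,0,0)! = 1/12  (running 1/12)
⟨..|..⟩ = √(360/7)·(1/12) = +0.597614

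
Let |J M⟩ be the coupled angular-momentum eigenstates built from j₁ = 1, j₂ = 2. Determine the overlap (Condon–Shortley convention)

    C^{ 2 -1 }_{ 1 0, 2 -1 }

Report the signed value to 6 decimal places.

triangle: 1!*1!*3!/6! = 6/720
(j±m)!: 1!*1!*1!*3!*1!*3! = 36
prefactor² = (2J+1)*Δ*N² = 3/2
  k=0: +1/(0!*1!*1!*1!*0!*2!) = 1/2
  k=1: −1/(1!*0!*0!*0!*1!*3!) = -1/6
Σ = 1/3  ⇒  CG² = 3/2*1/3² = 1/6
CG = +√(1/6) = +0.408248

+0.408248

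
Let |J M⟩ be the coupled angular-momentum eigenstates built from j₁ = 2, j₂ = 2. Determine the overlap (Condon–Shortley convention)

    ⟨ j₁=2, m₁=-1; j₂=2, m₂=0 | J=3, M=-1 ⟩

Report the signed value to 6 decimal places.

−√(1/5) = -0.447214

j₁+j₂−J=1  J+j₁−j₂=3  J−j₁+j₂=3  j₁+j₂+J+1=8
(j₁±m₁, j₂±m₂, J±M) = (1,3,2,2,2,4)
P² = 36/5
sum k=0..1:
  [0] +1/12 = 1/12
  [1] −1/4 = -1/4
S = -1/6
C² = P²·S² = 1/5 ; C = -0.447214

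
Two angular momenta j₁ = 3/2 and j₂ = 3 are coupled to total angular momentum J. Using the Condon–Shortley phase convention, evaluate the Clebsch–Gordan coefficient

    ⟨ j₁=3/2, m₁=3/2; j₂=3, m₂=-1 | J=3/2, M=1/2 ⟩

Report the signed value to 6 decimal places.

+√(4/35) = +0.338062

triangle: 3!×0!×3!/7! = 36/5040
(j±m)!: 3!×0!×2!×4!×2!×1! = 576
prefactor² = (2J+1)×Δ×N² = 576/35
  k=0: +1/(0!×3!×0!×2!×0!×1!) = 1/12
Σ = 1/12  ⇒  CG² = 576/35×1/12² = 4/35
CG = +√(4/35) = +0.338062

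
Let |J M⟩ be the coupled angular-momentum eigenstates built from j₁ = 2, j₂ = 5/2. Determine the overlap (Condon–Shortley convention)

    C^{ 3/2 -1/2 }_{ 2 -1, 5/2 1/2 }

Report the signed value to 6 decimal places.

triangle: 3!·1!·2!/7! = 12/5040
(j±m)!: 1!·3!·3!·2!·1!·2! = 144
prefactor² = (2J+1)·Δ·N² = 48/35
  k=2: +1/(2!·1!·1!·1!·0!·1!) = 1/2
  k=3: −1/(3!·0!·0!·0!·1!·2!) = -1/12
Σ = 5/12  ⇒  CG² = 48/35·5/12² = 5/21
CG = +√(5/21) = +0.487950

+√(5/21) ≈ +0.487950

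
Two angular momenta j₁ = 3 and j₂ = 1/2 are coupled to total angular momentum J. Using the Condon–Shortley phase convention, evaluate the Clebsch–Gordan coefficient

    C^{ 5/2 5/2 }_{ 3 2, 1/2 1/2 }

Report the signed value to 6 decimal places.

-0.377964

√[6·1!5!0!/7! · 5!1!1!0!5!0!] = √(14400/7)
  +(−1)^1/∏(1,0,0,0,5,0)! = -1/120  (running -1/120)
⟨..|..⟩ = √(14400/7)·(-1/120) = -0.377964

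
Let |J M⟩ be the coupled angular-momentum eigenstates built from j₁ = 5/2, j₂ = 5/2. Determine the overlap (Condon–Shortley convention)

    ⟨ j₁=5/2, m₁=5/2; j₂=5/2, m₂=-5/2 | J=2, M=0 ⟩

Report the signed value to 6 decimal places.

+0.545545  (= +√(25/84))

triangle: 3!*2!*2!/8! = 24/40320
(j±m)!: 5!*0!*0!*5!*2!*2! = 57600
prefactor² = (2J+1)*Δ*N² = 1200/7
  k=0: +1/(0!*3!*0!*0!*2!*2!) = 1/24
Σ = 1/24  ⇒  CG² = 1200/7*1/24² = 25/84
CG = +√(25/84) = +0.545545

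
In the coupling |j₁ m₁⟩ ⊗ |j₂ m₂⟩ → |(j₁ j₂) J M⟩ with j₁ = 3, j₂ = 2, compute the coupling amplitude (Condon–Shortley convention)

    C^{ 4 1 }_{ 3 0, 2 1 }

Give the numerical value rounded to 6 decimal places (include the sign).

-0.462910

√[9·1!5!3!/10! · 3!3!3!1!5!3!] = √(1944/7)
  +(−1)^0/∏(0,1,3,3,2,0)! = 1/72  (running 1/72)
  +(−1)^1/∏(1,0,2,2,3,1)! = -1/24  (running -1/36)
⟨..|..⟩ = √(1944/7)·(-1/36) = -0.462910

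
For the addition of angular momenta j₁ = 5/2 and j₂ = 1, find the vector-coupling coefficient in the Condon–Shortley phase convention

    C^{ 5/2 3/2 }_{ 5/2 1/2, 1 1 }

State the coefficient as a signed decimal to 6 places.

triangle: 1!*4!*1!/7! = 24/5040
(j±m)!: 3!*2!*2!*0!*4!*1! = 576
prefactor² = (2J+1)*Δ*N² = 576/35
  k=1: −1/(1!*0!*1!*1!*3!*0!) = -1/6
Σ = -1/6  ⇒  CG² = 576/35*(-1/6)² = 16/35
CG = −√(16/35) = -0.676123

-0.676123  (= −√(16/35))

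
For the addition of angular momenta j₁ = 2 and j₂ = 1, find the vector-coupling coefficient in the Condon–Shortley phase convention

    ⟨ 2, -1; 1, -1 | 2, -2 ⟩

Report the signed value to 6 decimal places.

√[5·1!3!1!/6! · 1!3!0!2!0!4!] = √(12)
  +(−1)^0/∏(0,1,3,0,0,1)! = 1/6  (running 1/6)
⟨..|..⟩ = √(12)·(1/6) = +0.577350

+√(1/3) = +0.577350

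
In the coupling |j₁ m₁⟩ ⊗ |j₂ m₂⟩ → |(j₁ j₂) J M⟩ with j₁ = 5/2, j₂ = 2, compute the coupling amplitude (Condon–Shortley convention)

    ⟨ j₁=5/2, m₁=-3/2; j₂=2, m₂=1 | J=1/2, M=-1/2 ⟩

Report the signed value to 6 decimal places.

triangle: 4!·1!·0!/6! = 24/720
(j±m)!: 1!·4!·3!·1!·0!·1! = 144
prefactor² = (2J+1)·Δ·N² = 48/5
  k=3: −1/(3!·1!·1!·0!·0!·0!) = -1/6
Σ = -1/6  ⇒  CG² = 48/5·(-1/6)² = 4/15
CG = −√(4/15) = -0.516398

-0.516398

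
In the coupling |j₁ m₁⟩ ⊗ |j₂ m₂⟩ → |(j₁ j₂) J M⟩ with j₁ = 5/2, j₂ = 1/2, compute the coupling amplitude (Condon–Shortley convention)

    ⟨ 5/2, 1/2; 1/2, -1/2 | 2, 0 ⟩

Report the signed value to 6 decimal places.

+0.707107  (= +√(1/2))

triangle: 1!*4!*0!/6! = 24/720
(j±m)!: 3!*2!*0!*1!*2!*2! = 48
prefactor² = (2J+1)*Δ*N² = 8
  k=0: +1/(0!*1!*2!*0!*2!*0!) = 1/4
Σ = 1/4  ⇒  CG² = 8*1/4² = 1/2
CG = +√(1/2) = +0.707107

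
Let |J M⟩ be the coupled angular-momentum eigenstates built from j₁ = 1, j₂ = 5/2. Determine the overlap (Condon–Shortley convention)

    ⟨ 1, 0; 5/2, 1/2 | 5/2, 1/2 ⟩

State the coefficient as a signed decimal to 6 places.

−√(1/35) = -0.169031

√[6·1!1!4!/7! · 1!1!3!2!3!2!] = √(144/35)
  +(−1)^0/∏(0,1,1,3,0,1)! = 1/6  (running 1/6)
  +(−1)^1/∏(1,0,0,2,1,2)! = -1/4  (running -1/12)
⟨..|..⟩ = √(144/35)·(-1/12) = -0.169031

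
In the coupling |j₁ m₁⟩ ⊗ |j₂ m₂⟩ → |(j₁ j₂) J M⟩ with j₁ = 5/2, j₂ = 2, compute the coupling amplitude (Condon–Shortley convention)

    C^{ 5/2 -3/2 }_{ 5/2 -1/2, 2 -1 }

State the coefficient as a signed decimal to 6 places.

√[6·2!3!2!/8! · 2!3!1!3!1!4!] = √(216/35)
  +(−1)^0/∏(0,2,3,1,0,1)! = 1/12  (running 1/12)
  +(−1)^1/∏(1,1,2,0,1,2)! = -1/4  (running -1/6)
⟨..|..⟩ = √(216/35)·(-1/6) = -0.414039

-0.414039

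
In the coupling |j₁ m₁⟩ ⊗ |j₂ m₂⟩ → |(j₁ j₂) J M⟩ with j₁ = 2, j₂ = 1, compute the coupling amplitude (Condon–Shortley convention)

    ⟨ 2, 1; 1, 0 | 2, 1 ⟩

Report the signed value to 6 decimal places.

+0.408248  (= +√(1/6))

√[5·1!3!1!/6! · 3!1!1!1!3!1!] = √(3/2)
  +(−1)^0/∏(0,1,1,1,2,0)! = 1/2  (running 1/2)
  +(−1)^1/∏(1,0,0,0,3,1)! = -1/6  (running 1/3)
⟨..|..⟩ = √(3/2)·(1/3) = +0.408248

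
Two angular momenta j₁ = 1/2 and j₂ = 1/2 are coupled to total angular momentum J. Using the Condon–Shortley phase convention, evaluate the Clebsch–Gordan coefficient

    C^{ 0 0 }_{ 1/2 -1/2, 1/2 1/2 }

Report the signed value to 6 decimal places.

-0.707107  (= −√(1/2))

j₁+j₂−J=1  J+j₁−j₂=0  J−j₁+j₂=0  j₁+j₂+J+1=2
(j₁±m₁, j₂±m₂, J±M) = (0,1,1,0,0,0)
P² = 1/2
sum k=1..1:
  [1] −1/1 = -1
S = -1
C² = P²·S² = 1/2 ; C = -0.707107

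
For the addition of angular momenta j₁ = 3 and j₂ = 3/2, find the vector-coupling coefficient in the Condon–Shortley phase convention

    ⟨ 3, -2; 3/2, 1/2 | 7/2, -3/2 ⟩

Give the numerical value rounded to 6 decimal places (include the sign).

−√(3/7) ≈ -0.654654

triangle: 1!·5!·2!/9! = 240/362880
(j±m)!: 1!·5!·2!·1!·2!·5! = 57600
prefactor² = (2J+1)·Δ·N² = 6400/21
  k=0: +1/(0!·1!·5!·2!·0!·0!) = 1/240
  k=1: −1/(1!·0!·4!·1!·1!·1!) = -1/24
Σ = -3/80  ⇒  CG² = 6400/21·(-3/80)² = 3/7
CG = −√(3/7) = -0.654654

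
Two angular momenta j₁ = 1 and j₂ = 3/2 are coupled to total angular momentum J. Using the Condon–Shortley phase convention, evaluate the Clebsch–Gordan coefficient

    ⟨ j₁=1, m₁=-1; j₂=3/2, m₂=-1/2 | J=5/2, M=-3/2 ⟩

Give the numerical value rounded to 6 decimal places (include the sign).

+0.774597  (= +√(3/5))

triangle: 0!·2!·3!/6! = 12/720
(j±m)!: 0!·2!·1!·2!·1!·4! = 96
prefactor² = (2J+1)·Δ·N² = 48/5
  k=0: +1/(0!·0!·2!·1!·0!·2!) = 1/4
Σ = 1/4  ⇒  CG² = 48/5·1/4² = 3/5
CG = +√(3/5) = +0.774597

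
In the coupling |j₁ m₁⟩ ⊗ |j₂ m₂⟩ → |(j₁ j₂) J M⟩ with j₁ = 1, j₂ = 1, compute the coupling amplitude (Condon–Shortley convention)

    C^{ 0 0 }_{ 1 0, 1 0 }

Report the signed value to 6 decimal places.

-0.577350

√[1·2!0!0!/3! · 1!1!1!1!0!0!] = √(1/3)
  +(−1)^1/∏(1,1,0,0,0,0)! = -1  (running -1)
⟨..|..⟩ = √(1/3)·(-1) = -0.577350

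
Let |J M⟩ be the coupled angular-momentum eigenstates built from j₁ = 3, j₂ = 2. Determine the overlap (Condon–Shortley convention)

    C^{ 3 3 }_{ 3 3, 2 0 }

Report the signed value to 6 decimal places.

+0.645497

√[7·2!4!2!/9! · 6!0!2!2!6!0!] = √(3840)
  +(−1)^0/∏(0,2,0,2,4,0)! = 1/96  (running 1/96)
⟨..|..⟩ = √(3840)·(1/96) = +0.645497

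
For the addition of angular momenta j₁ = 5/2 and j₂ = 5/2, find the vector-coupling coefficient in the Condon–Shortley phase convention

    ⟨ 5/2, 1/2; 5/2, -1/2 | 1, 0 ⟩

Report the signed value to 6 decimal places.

+0.119523

√[3·4!1!1!/7! · 3!2!2!3!1!1!] = √(72/35)
  +(−1)^1/∏(1,3,1,1,0,0)! = -1/6  (running -1/6)
  +(−1)^2/∏(2,2,0,0,1,1)! = 1/4  (running 1/12)
⟨..|..⟩ = √(72/35)·(1/12) = +0.119523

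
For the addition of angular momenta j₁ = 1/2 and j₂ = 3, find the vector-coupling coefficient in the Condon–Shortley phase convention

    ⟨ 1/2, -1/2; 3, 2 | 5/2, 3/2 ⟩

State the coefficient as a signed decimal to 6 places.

−√(5/7) = -0.845154

triangle: 1!*0!*5!/7! = 120/5040
(j±m)!: 0!*1!*5!*1!*4!*1! = 2880
prefactor² = (2J+1)*Δ*N² = 2880/7
  k=1: −1/(1!*0!*0!*4!*0!*1!) = -1/24
Σ = -1/24  ⇒  CG² = 2880/7*(-1/24)² = 5/7
CG = −√(5/7) = -0.845154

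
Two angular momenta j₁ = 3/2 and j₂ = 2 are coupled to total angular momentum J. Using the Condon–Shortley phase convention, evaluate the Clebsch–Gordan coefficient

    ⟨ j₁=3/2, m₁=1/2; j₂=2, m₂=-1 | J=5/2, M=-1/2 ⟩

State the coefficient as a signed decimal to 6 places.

+0.597614

√[6·1!2!3!/7! · 2!1!1!3!2!3!] = √(72/35)
  +(−1)^0/∏(0,1,1,1,1,2)! = 1/2  (running 1/2)
  +(−1)^1/∏(1,0,0,0,2,3)! = -1/12  (running 5/12)
⟨..|..⟩ = √(72/35)·(5/12) = +0.597614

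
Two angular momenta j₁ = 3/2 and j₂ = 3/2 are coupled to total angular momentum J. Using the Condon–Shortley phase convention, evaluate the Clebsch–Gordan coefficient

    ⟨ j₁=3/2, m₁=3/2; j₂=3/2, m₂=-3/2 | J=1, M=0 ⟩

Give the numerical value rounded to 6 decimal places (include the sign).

+√(9/20) ≈ +0.670820

√[3·2!1!1!/5! · 3!0!0!3!1!1!] = √(9/5)
  +(−1)^0/∏(0,2,0,0,1,1)! = 1/2  (running 1/2)
⟨..|..⟩ = √(9/5)·(1/2) = +0.670820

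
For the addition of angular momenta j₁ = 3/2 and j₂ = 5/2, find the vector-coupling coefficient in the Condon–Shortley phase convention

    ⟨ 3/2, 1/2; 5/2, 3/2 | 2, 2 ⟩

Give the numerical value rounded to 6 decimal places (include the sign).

-0.617213  (= −√(8/21))

j₁+j₂−J=2  J+j₁−j₂=1  J−j₁+j₂=3  j₁+j₂+J+1=7
(j₁±m₁, j₂±m₂, J±M) = (2,1,4,1,4,0)
P² = 96/7
sum k=1..1:
  [1] −1/6 = -1/6
S = -1/6
C² = P²·S² = 8/21 ; C = -0.617213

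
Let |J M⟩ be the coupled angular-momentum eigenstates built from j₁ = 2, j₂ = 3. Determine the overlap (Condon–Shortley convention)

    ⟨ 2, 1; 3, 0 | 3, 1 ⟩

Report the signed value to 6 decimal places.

√[7·2!2!4!/9! · 3!1!3!3!4!2!] = √(96/5)
  +(−1)^0/∏(0,2,1,3,1,1)! = 1/12  (running 1/12)
  +(−1)^1/∏(1,1,0,2,2,2)! = -1/8  (running -1/24)
⟨..|..⟩ = √(96/5)·(-1/24) = -0.182574

-0.182574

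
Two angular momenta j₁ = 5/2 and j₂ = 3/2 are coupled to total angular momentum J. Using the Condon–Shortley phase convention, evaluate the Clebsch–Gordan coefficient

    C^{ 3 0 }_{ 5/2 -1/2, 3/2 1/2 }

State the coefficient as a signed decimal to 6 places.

j₁+j₂−J=1  J+j₁−j₂=4  J−j₁+j₂=2  j₁+j₂+J+1=8
(j₁±m₁, j₂±m₂, J±M) = (2,3,2,1,3,3)
P² = 36/5
sum k=0..1:
  [0] +1/12 = 1/12
  [1] −1/4 = -1/4
S = -1/6
C² = P²·S² = 1/5 ; C = -0.447214

-0.447214  (= −√(1/5))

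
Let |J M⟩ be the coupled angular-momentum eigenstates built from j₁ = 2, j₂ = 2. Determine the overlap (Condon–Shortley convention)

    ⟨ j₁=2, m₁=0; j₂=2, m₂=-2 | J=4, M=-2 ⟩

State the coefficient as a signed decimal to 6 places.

+0.462910

j₁+j₂−J=0  J+j₁−j₂=4  J−j₁+j₂=4  j₁+j₂+J+1=9
(j₁±m₁, j₂±m₂, J±M) = (2,2,0,4,2,6)
P² = 13824/7
sum k=0..0:
  [0] +1/96 = 1/96
S = 1/96
C² = P²·S² = 3/14 ; C = +0.462910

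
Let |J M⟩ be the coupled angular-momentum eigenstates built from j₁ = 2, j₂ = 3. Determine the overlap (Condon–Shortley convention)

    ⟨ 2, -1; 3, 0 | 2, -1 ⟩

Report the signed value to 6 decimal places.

triangle: 3!·1!·3!/8! = 36/40320
(j±m)!: 1!·3!·3!·3!·1!·3! = 1296
prefactor² = (2J+1)·Δ·N² = 81/14
  k=2: +1/(2!·1!·1!·1!·0!·2!) = 1/4
  k=3: −1/(3!·0!·0!·0!·1!·3!) = -1/36
Σ = 2/9  ⇒  CG² = 81/14·2/9² = 2/7
CG = +√(2/7) = +0.534522

+0.534522  (= +√(2/7))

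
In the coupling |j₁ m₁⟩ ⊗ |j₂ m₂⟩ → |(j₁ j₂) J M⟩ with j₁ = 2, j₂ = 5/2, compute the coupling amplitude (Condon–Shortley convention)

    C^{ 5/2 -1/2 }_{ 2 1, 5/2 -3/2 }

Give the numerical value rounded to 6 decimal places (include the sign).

j₁+j₂−J=2  J+j₁−j₂=2  J−j₁+j₂=3  j₁+j₂+J+1=8
(j₁±m₁, j₂±m₂, J±M) = (3,1,1,4,2,3)
P² = 216/35
sum k=0..1:
  [0] +1/4 = 1/4
  [1] −1/12 = -1/12
S = 1/6
C² = P²·S² = 6/35 ; C = +0.414039

+0.414039  (= +√(6/35))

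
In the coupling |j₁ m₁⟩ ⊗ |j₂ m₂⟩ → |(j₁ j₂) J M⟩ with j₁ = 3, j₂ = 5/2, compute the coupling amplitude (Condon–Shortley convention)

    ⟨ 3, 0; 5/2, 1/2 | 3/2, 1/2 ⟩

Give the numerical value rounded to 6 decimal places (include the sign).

+0.338062  (= +√(4/35))

√[4·4!2!1!/8! · 3!3!3!2!2!1!] = √(144/35)
  +(−1)^2/∏(2,2,1,1,1,0)! = 1/4  (running 1/4)
  +(−1)^3/∏(3,1,0,0,2,1)! = -1/12  (running 1/6)
⟨..|..⟩ = √(144/35)·(1/6) = +0.338062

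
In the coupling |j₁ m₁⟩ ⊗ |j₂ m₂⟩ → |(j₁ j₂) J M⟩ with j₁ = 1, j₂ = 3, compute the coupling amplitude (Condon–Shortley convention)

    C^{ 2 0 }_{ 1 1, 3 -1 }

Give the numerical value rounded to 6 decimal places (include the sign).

+√(2/7) ≈ +0.534522

√[5·2!0!4!/7! · 2!0!2!4!2!2!] = √(128/7)
  +(−1)^0/∏(0,2,0,2,0,2)! = 1/8  (running 1/8)
⟨..|..⟩ = √(128/7)·(1/8) = +0.534522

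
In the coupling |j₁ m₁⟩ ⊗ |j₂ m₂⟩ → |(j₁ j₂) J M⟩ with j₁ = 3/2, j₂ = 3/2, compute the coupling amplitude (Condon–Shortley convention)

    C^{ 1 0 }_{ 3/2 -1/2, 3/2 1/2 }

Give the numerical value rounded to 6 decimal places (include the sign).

triangle: 2!*1!*1!/5! = 2/120
(j±m)!: 1!*2!*2!*1!*1!*1! = 4
prefactor² = (2J+1)*Δ*N² = 1/5
  k=1: −1/(1!*1!*1!*1!*0!*0!) = -1
  k=2: +1/(2!*0!*0!*0!*1!*1!) = 1/2
Σ = -1/2  ⇒  CG² = 1/5*(-1/2)² = 1/20
CG = −√(1/20) = -0.223607

−√(1/20) ≈ -0.223607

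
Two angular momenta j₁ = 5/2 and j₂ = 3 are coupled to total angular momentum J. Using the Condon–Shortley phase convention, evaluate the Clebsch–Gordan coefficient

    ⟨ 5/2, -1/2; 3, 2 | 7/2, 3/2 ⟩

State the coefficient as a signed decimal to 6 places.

+0.308607  (= +√(2/21))

j₁+j₂−J=2  J+j₁−j₂=3  J−j₁+j₂=4  j₁+j₂+J+1=10
(j₁±m₁, j₂±m₂, J±M) = (2,3,5,1,5,2)
P² = 1536/7
sum k=1..2:
  [1] −1/48 = -1/48
  [2] +1/24 = 1/24
S = 1/48
C² = P²·S² = 2/21 ; C = +0.308607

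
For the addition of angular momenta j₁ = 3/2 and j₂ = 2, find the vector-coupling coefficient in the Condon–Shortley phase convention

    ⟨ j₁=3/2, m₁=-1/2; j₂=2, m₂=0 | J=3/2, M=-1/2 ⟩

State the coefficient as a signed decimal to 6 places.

−√(1/5) ≈ -0.447214

j₁+j₂−J=2  J+j₁−j₂=1  J−j₁+j₂=2  j₁+j₂+J+1=6
(j₁±m₁, j₂±m₂, J±M) = (1,2,2,2,1,2)
P² = 16/45
sum k=1..2:
  [1] −1/1 = -1
  [2] +1/4 = 1/4
S = -3/4
C² = P²·S² = 1/5 ; C = -0.447214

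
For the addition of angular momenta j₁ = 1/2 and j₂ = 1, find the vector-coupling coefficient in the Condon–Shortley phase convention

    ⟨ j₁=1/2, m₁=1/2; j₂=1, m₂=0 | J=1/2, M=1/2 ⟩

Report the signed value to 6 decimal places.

√[2·1!0!1!/3! · 1!0!1!1!1!0!] = √(1/3)
  +(−1)^0/∏(0,1,0,1,0,0)! = 1  (running 1)
⟨..|..⟩ = √(1/3)·(1) = +0.577350

+√(1/3) = +0.577350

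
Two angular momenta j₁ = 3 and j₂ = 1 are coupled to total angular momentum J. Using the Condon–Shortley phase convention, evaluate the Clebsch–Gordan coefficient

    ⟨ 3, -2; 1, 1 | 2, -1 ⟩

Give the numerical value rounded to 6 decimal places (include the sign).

j₁+j₂−J=2  J+j₁−j₂=4  J−j₁+j₂=0  j₁+j₂+J+1=7
(j₁±m₁, j₂±m₂, J±M) = (1,5,2,0,1,3)
P² = 480/7
sum k=2..2:
  [2] +1/12 = 1/12
S = 1/12
C² = P²·S² = 10/21 ; C = +0.690066

+0.690066  (= +√(10/21))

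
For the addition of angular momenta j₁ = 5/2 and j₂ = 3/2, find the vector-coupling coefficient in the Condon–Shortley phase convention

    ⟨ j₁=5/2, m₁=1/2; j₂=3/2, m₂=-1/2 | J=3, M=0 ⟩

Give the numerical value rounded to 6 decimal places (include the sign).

j₁+j₂−J=1  J+j₁−j₂=4  J−j₁+j₂=2  j₁+j₂+J+1=8
(j₁±m₁, j₂±m₂, J±M) = (3,2,1,2,3,3)
P² = 36/5
sum k=0..1:
  [0] +1/4 = 1/4
  [1] −1/12 = -1/12
S = 1/6
C² = P²·S² = 1/5 ; C = +0.447214

+0.447214  (= +√(1/5))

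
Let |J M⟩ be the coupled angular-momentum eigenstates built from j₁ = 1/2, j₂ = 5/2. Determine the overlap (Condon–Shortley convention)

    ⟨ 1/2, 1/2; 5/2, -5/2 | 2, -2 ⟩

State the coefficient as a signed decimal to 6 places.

+0.912871

√[5·1!0!4!/6! · 1!0!0!5!0!4!] = √(480)
  +(−1)^0/∏(0,1,0,0,0,4)! = 1/24  (running 1/24)
⟨..|..⟩ = √(480)·(1/24) = +0.912871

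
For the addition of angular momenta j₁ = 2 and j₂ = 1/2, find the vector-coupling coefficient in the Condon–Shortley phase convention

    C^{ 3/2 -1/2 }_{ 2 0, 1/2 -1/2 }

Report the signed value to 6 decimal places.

+0.632456

triangle: 1!×3!×0!/5! = 6/120
(j±m)!: 2!×2!×0!×1!×1!×2! = 8
prefactor² = (2J+1)×Δ×N² = 8/5
  k=0: +1/(0!×1!×2!×0!×1!×0!) = 1/2
Σ = 1/2  ⇒  CG² = 8/5×1/2² = 2/5
CG = +√(2/5) = +0.632456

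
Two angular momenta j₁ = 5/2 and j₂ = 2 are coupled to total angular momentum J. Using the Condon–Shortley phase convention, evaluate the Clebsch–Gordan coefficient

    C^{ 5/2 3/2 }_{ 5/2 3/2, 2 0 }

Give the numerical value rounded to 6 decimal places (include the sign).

−√(1/70) = -0.119523

j₁+j₂−J=2  J+j₁−j₂=3  J−j₁+j₂=2  j₁+j₂+J+1=8
(j₁±m₁, j₂±m₂, J±M) = (4,1,2,2,4,1)
P² = 288/35
sum k=0..1:
  [0] +1/8 = 1/8
  [1] −1/6 = -1/6
S = -1/24
C² = P²·S² = 1/70 ; C = -0.119523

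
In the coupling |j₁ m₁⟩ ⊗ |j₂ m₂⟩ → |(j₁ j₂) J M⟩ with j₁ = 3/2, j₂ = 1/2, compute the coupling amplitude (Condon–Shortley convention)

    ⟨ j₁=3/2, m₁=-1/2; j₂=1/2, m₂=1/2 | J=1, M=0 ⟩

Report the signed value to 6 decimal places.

j₁+j₂−J=1  J+j₁−j₂=2  J−j₁+j₂=0  j₁+j₂+J+1=4
(j₁±m₁, j₂±m₂, J±M) = (1,2,1,0,1,1)
P² = 1/2
sum k=1..1:
  [1] −1/1 = -1
S = -1
C² = P²·S² = 1/2 ; C = -0.707107

−√(1/2) ≈ -0.707107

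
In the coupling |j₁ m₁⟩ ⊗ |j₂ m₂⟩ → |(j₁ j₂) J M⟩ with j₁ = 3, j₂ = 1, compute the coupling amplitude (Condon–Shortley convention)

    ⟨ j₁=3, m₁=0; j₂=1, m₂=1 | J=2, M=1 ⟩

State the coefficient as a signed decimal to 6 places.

j₁+j₂−J=2  J+j₁−j₂=4  J−j₁+j₂=0  j₁+j₂+J+1=7
(j₁±m₁, j₂±m₂, J±M) = (3,3,2,0,3,1)
P² = 144/7
sum k=2..2:
  [2] +1/12 = 1/12
S = 1/12
C² = P²·S² = 1/7 ; C = +0.377964

+√(1/7) ≈ +0.377964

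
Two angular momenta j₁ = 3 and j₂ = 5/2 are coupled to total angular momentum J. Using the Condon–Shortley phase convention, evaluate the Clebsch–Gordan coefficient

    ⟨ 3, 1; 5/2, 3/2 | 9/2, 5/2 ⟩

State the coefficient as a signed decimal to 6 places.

√[10·1!5!4!/11! · 4!2!4!1!7!2!] = √(92160/11)
  +(−1)^0/∏(0,1,2,4,3,0)! = 1/288  (running 1/288)
  +(−1)^1/∏(1,0,1,3,4,1)! = -1/144  (running -1/288)
⟨..|..⟩ = √(92160/11)·(-1/288) = -0.317821

-0.317821  (= −√(10/99))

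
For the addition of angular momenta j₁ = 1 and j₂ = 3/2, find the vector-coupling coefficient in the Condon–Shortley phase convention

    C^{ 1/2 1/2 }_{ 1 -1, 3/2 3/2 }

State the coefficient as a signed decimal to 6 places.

+√(1/2) = +0.707107

triangle: 2!·0!·1!/4! = 2/24
(j±m)!: 0!·2!·3!·0!·1!·0! = 12
prefactor² = (2J+1)·Δ·N² = 2
  k=2: +1/(2!·0!·0!·1!·0!·0!) = 1/2
Σ = 1/2  ⇒  CG² = 2·1/2² = 1/2
CG = +√(1/2) = +0.707107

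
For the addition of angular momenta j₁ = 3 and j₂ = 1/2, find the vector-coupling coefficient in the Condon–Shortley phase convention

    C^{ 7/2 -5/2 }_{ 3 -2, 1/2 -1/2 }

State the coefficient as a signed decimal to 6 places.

+√(6/7) = +0.925820

triangle: 0!×6!×1!/8! = 720/40320
(j±m)!: 1!×5!×0!×1!×1!×6! = 86400
prefactor² = (2J+1)×Δ×N² = 86400/7
  k=0: +1/(0!×0!×5!×0!×1!×1!) = 1/120
Σ = 1/120  ⇒  CG² = 86400/7×1/120² = 6/7
CG = +√(6/7) = +0.925820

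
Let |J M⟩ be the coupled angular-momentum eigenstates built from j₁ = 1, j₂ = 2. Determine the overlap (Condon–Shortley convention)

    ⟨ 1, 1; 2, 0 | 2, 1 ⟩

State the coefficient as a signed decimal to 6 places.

+√(1/2) ≈ +0.707107

triangle: 1!*1!*3!/6! = 6/720
(j±m)!: 2!*0!*2!*2!*3!*1! = 48
prefactor² = (2J+1)*Δ*N² = 2
  k=0: +1/(0!*1!*0!*2!*1!*1!) = 1/2
Σ = 1/2  ⇒  CG² = 2*1/2² = 1/2
CG = +√(1/2) = +0.707107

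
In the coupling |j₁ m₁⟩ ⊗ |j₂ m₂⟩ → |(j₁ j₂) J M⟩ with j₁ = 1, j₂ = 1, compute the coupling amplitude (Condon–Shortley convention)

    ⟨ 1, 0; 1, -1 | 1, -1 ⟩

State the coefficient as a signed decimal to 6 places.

+√(1/2) ≈ +0.707107

triangle: 1!×1!×1!/4! = 1/24
(j±m)!: 1!×1!×0!×2!×0!×2! = 4
prefactor² = (2J+1)×Δ×N² = 1/2
  k=0: +1/(0!×1!×1!×0!×0!×1!) = 1
Σ = 1  ⇒  CG² = 1/2×1² = 1/2
CG = +√(1/2) = +0.707107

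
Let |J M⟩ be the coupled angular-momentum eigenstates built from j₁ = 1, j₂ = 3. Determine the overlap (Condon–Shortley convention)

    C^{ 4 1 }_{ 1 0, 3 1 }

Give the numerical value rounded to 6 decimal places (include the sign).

+0.731925

j₁+j₂−J=0  J+j₁−j₂=2  J−j₁+j₂=6  j₁+j₂+J+1=9
(j₁±m₁, j₂±m₂, J±M) = (1,1,4,2,5,3)
P² = 8640/7
sum k=0..0:
  [0] +1/48 = 1/48
S = 1/48
C² = P²·S² = 15/28 ; C = +0.731925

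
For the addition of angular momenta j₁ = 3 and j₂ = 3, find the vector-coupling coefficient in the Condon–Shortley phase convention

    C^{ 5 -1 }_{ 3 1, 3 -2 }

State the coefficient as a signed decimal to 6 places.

+0.566947

j₁+j₂−J=1  J+j₁−j₂=5  J−j₁+j₂=5  j₁+j₂+J+1=12
(j₁±m₁, j₂±m₂, J±M) = (4,2,1,5,4,6)
P² = 230400/7
sum k=0..1:
  [0] +1/288 = 1/288
  [1] −1/2880 = -1/2880
S = 1/320
C² = P²·S² = 9/28 ; C = +0.566947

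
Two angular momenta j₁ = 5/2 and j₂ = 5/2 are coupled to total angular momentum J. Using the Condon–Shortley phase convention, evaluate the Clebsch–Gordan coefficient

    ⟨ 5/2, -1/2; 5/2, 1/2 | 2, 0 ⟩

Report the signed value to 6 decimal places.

j₁+j₂−J=3  J+j₁−j₂=2  J−j₁+j₂=2  j₁+j₂+J+1=8
(j₁±m₁, j₂±m₂, J±M) = (2,3,3,2,2,2)
P² = 12/7
sum k=1..3:
  [1] −1/8 = -1/8
  [2] +1/2 = 1/2
  [3] −1/24 = -1/24
S = 1/3
C² = P²·S² = 4/21 ; C = +0.436436

+0.436436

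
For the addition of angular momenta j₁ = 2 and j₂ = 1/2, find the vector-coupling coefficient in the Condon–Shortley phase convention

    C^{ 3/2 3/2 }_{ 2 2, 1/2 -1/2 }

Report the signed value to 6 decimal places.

j₁+j₂−J=1  J+j₁−j₂=3  J−j₁+j₂=0  j₁+j₂+J+1=5
(j₁±m₁, j₂±m₂, J±M) = (4,0,0,1,3,0)
P² = 144/5
sum k=0..0:
  [0] +1/6 = 1/6
S = 1/6
C² = P²·S² = 4/5 ; C = +0.894427

+0.894427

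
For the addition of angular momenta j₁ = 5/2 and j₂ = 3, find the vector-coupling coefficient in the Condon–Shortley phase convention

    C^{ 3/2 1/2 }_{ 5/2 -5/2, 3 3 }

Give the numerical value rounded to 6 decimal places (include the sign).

+0.597614  (= +√(5/14))

j₁+j₂−J=4  J+j₁−j₂=1  J−j₁+j₂=2  j₁+j₂+J+1=8
(j₁±m₁, j₂±m₂, J±M) = (0,5,6,0,2,1)
P² = 5760/7
sum k=4..4:
  [4] +1/48 = 1/48
S = 1/48
C² = P²·S² = 5/14 ; C = +0.597614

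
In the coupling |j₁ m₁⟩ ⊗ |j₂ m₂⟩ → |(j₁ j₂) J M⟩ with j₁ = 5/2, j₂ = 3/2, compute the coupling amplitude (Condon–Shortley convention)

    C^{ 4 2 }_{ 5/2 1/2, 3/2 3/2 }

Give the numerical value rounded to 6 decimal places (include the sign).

+√(5/14) ≈ +0.597614

triangle: 0!*5!*3!/9! = 720/362880
(j±m)!: 3!*2!*3!*0!*6!*2! = 103680
prefactor² = (2J+1)*Δ*N² = 12960/7
  k=0: +1/(0!*0!*2!*3!*3!*0!) = 1/72
Σ = 1/72  ⇒  CG² = 12960/7*1/72² = 5/14
CG = +√(5/14) = +0.597614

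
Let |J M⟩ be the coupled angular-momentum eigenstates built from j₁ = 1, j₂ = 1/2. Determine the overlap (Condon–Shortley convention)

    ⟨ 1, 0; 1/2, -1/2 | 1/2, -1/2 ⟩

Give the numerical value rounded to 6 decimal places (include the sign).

+√(1/3) ≈ +0.577350

j₁+j₂−J=1  J+j₁−j₂=1  J−j₁+j₂=0  j₁+j₂+J+1=3
(j₁±m₁, j₂±m₂, J±M) = (1,1,0,1,0,1)
P² = 1/3
sum k=0..0:
  [0] +1/1 = 1
S = 1
C² = P²·S² = 1/3 ; C = +0.577350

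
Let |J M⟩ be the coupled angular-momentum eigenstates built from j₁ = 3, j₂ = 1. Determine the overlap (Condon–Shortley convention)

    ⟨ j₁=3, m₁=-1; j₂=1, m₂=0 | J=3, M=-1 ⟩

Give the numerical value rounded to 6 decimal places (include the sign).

triangle: 1!*5!*1!/8! = 120/40320
(j±m)!: 2!*4!*1!*1!*2!*4! = 2304
prefactor² = (2J+1)*Δ*N² = 48
  k=0: +1/(0!*1!*4!*1!*1!*0!) = 1/24
  k=1: −1/(1!*0!*3!*0!*2!*1!) = -1/12
Σ = -1/24  ⇒  CG² = 48*(-1/24)² = 1/12
CG = −√(1/12) = -0.288675

−√(1/12) ≈ -0.288675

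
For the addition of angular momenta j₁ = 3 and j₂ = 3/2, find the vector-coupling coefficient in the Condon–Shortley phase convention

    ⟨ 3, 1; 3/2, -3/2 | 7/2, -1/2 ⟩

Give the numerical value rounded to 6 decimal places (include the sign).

+√(8/21) = +0.617213

√[8·1!5!2!/9! · 4!2!0!3!3!4!] = √(1536/7)
  +(−1)^0/∏(0,1,2,0,3,2)! = 1/24  (running 1/24)
⟨..|..⟩ = √(1536/7)·(1/24) = +0.617213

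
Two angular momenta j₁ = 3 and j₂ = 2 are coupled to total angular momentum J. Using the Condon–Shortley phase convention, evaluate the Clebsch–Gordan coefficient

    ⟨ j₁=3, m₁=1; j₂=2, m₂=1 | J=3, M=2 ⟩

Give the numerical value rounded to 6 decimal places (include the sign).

triangle: 2!*4!*2!/9! = 96/362880
(j±m)!: 4!*2!*3!*1!*5!*1! = 34560
prefactor² = (2J+1)*Δ*N² = 64
  k=1: −1/(1!*1!*1!*2!*3!*0!) = -1/12
  k=2: +1/(2!*0!*0!*1!*4!*1!) = 1/48
Σ = -1/16  ⇒  CG² = 64*(-1/16)² = 1/4
CG = −√(1/4) = -0.500000

-0.500000  (= −√(1/4))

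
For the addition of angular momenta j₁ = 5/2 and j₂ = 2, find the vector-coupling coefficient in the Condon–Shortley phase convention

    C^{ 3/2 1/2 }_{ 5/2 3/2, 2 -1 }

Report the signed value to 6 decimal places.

√[4·3!2!1!/7! · 4!1!1!3!2!1!] = √(96/35)
  +(−1)^0/∏(0,3,1,1,1,0)! = 1/6  (running 1/6)
  +(−1)^1/∏(1,2,0,0,2,1)! = -1/4  (running -1/12)
⟨..|..⟩ = √(96/35)·(-1/12) = -0.138013

−√(2/105) = -0.138013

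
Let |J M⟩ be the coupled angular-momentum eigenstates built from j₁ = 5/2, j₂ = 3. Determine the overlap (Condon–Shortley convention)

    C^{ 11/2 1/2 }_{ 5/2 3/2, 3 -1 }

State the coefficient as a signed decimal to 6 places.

triangle: 0!*5!*6!/12! = 86400/479001600
(j±m)!: 4!*1!*2!*4!*6!*5! = 99532800
prefactor² = (2J+1)*Δ*N² = 16588800/77
  k=0: +1/(0!*0!*1!*2!*4!*4!) = 1/1152
Σ = 1/1152  ⇒  CG² = 16588800/77*1/1152² = 25/154
CG = +√(25/154) = +0.402911

+√(25/154) ≈ +0.402911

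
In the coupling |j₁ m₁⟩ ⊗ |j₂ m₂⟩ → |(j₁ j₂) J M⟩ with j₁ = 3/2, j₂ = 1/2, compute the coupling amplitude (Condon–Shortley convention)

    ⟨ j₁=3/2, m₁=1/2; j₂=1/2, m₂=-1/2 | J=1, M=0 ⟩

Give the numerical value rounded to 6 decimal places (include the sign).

√[3·1!2!0!/4! · 2!1!0!1!1!1!] = √(1/2)
  +(−1)^0/∏(0,1,1,0,1,0)! = 1  (running 1)
⟨..|..⟩ = √(1/2)·(1) = +0.707107

+0.707107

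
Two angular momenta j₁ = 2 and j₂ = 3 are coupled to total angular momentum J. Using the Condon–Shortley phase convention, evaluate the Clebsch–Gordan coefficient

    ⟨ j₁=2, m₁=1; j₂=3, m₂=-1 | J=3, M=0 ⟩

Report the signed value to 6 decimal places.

j₁+j₂−J=2  J+j₁−j₂=2  J−j₁+j₂=4  j₁+j₂+J+1=9
(j₁±m₁, j₂±m₂, J±M) = (3,1,2,4,3,3)
P² = 96/5
sum k=0..1:
  [0] +1/8 = 1/8
  [1] −1/12 = -1/12
S = 1/24
C² = P²·S² = 1/30 ; C = +0.182574

+√(1/30) = +0.182574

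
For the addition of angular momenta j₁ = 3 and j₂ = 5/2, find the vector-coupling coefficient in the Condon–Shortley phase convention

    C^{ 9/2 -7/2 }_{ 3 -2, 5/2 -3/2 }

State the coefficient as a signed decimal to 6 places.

-0.100504  (= −√(1/99))

√[10·1!5!4!/11! · 1!5!1!4!1!8!] = √(921600/11)
  +(−1)^0/∏(0,1,5,1,0,3)! = 1/720  (running 1/720)
  +(−1)^1/∏(1,0,4,0,1,4)! = -1/576  (running -1/2880)
⟨..|..⟩ = √(921600/11)·(-1/2880) = -0.100504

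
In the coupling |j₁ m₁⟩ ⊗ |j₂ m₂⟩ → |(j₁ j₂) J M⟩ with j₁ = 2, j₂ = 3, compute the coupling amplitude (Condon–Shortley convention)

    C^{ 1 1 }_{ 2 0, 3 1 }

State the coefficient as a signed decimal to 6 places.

+√(6/35) = +0.414039

j₁+j₂−J=4  J+j₁−j₂=0  J−j₁+j₂=2  j₁+j₂+J+1=7
(j₁±m₁, j₂±m₂, J±M) = (2,2,4,2,2,0)
P² = 384/35
sum k=2..2:
  [2] +1/8 = 1/8
S = 1/8
C² = P²·S² = 6/35 ; C = +0.414039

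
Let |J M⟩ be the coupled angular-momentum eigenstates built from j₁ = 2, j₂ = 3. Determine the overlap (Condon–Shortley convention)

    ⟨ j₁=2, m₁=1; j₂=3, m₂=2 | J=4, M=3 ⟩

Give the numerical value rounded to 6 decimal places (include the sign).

−√(1/20) = -0.223607

triangle: 1!*3!*5!/10! = 720/3628800
(j±m)!: 3!*1!*5!*1!*7!*1! = 3628800
prefactor² = (2J+1)*Δ*N² = 6480
  k=0: +1/(0!*1!*1!*5!*2!*0!) = 1/240
  k=1: −1/(1!*0!*0!*4!*3!*1!) = -1/144
Σ = -1/360  ⇒  CG² = 6480*(-1/360)² = 1/20
CG = −√(1/20) = -0.223607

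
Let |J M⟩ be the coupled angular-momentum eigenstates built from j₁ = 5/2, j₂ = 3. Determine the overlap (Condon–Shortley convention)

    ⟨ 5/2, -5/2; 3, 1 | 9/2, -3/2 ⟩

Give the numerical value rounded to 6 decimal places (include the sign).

-0.465242

triangle: 1!·4!·5!/11! = 2880/39916800
(j±m)!: 0!·5!·4!·2!·3!·6! = 24883200
prefactor² = (2J+1)·Δ·N² = 1382400/77
  k=1: −1/(1!·0!·4!·3!·0!·2!) = -1/288
Σ = -1/288  ⇒  CG² = 1382400/77·(-1/288)² = 50/231
CG = −√(50/231) = -0.465242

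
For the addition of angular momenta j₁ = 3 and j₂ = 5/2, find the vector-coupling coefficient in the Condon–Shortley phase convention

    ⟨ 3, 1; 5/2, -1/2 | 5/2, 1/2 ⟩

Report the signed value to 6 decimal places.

−√(8/35) = -0.478091

j₁+j₂−J=3  J+j₁−j₂=3  J−j₁+j₂=2  j₁+j₂+J+1=9
(j₁±m₁, j₂±m₂, J±M) = (4,2,2,3,3,2)
P² = 288/35
sum k=0..2:
  [0] +1/24 = 1/24
  [1] −1/4 = -1/4
  [2] +1/24 = 1/24
S = -1/6
C² = P²·S² = 8/35 ; C = -0.478091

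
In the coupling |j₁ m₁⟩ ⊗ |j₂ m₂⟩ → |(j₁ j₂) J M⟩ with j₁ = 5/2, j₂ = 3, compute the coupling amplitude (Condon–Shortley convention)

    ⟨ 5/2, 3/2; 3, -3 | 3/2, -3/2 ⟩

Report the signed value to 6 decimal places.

√[4·4!1!2!/8! · 4!1!0!6!0!3!] = √(3456/7)
  +(−1)^0/∏(0,4,1,0,0,2)! = 1/48  (running 1/48)
⟨..|..⟩ = √(3456/7)·(1/48) = +0.462910

+0.462910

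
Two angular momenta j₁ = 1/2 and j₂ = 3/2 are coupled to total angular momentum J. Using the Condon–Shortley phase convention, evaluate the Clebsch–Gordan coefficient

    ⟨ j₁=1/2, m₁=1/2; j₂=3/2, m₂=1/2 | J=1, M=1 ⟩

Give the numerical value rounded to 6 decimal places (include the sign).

√[3·1!0!2!/4! · 1!0!2!1!2!0!] = √(1)
  +(−1)^0/∏(0,1,0,2,0,0)! = 1/2  (running 1/2)
⟨..|..⟩ = √(1)·(1/2) = +0.500000

+√(1/4) = +0.500000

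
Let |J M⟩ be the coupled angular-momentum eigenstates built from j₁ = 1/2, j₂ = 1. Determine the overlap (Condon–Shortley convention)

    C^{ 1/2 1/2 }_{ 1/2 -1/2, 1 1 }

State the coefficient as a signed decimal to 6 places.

triangle: 1!·0!·1!/3! = 1/6
(j±m)!: 0!·1!·2!·0!·1!·0! = 2
prefactor² = (2J+1)·Δ·N² = 2/3
  k=1: −1/(1!·0!·0!·1!·0!·0!) = -1
Σ = -1  ⇒  CG² = 2/3·(-1)² = 2/3
CG = −√(2/3) = -0.816497

-0.816497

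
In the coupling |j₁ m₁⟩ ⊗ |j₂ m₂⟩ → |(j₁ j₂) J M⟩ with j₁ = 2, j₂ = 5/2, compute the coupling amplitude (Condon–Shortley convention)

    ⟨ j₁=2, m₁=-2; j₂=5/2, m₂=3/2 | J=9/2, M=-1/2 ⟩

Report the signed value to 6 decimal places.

√[10·0!4!5!/10! · 0!4!4!1!4!5!] = √(92160/7)
  +(−1)^0/∏(0,0,4,4,0,1)! = 1/576  (running 1/576)
⟨..|..⟩ = √(92160/7)·(1/576) = +0.199205

+√(5/126) = +0.199205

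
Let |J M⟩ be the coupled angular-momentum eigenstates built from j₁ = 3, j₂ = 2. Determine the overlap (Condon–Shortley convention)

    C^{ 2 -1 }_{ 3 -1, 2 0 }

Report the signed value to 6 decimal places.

√[5·3!3!1!/8! · 2!4!2!2!1!3!] = √(36/7)
  +(−1)^1/∏(1,2,3,1,0,0)! = -1/12  (running -1/12)
  +(−1)^2/∏(2,1,2,0,1,1)! = 1/4  (running 1/6)
⟨..|..⟩ = √(36/7)·(1/6) = +0.377964

+√(1/7) ≈ +0.377964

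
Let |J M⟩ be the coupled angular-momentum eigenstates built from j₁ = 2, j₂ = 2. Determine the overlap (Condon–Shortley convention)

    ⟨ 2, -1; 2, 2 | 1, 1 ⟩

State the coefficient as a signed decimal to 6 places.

-0.447214  (= −√(1/5))

triangle: 3!×1!×1!/6! = 6/720
(j±m)!: 1!×3!×4!×0!×2!×0! = 288
prefactor² = (2J+1)×Δ×N² = 36/5
  k=3: −1/(3!×0!×0!×1!×1!×0!) = -1/6
Σ = -1/6  ⇒  CG² = 36/5×(-1/6)² = 1/5
CG = −√(1/5) = -0.447214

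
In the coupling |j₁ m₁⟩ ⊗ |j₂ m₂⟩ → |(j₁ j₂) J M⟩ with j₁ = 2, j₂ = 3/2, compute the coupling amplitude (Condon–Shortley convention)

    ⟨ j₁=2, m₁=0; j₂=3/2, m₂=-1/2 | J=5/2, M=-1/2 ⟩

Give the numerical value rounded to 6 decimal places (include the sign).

+√(3/35) = +0.292770

triangle: 1!×3!×2!/7! = 12/5040
(j±m)!: 2!×2!×1!×2!×2!×3! = 96
prefactor² = (2J+1)×Δ×N² = 48/35
  k=0: +1/(0!×1!×2!×1!×1!×1!) = 1/2
  k=1: −1/(1!×0!×1!×0!×2!×2!) = -1/4
Σ = 1/4  ⇒  CG² = 48/35×1/4² = 3/35
CG = +√(3/35) = +0.292770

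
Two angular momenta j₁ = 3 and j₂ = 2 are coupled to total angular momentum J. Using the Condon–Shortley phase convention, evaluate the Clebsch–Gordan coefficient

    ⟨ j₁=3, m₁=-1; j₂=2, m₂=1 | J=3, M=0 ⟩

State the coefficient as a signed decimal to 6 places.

+0.182574  (= +√(1/30))

triangle: 2!*4!*2!/9! = 96/362880
(j±m)!: 2!*4!*3!*1!*3!*3! = 10368
prefactor² = (2J+1)*Δ*N² = 96/5
  k=1: −1/(1!*1!*3!*2!*1!*0!) = -1/12
  k=2: +1/(2!*0!*2!*1!*2!*1!) = 1/8
Σ = 1/24  ⇒  CG² = 96/5*1/24² = 1/30
CG = +√(1/30) = +0.182574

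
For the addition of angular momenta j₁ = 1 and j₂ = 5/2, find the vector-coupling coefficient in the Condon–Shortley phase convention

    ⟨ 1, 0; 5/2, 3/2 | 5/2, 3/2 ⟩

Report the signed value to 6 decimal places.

√[6·1!1!4!/7! · 1!1!4!1!4!1!] = √(576/35)
  +(−1)^0/∏(0,1,1,4,0,0)! = 1/24  (running 1/24)
  +(−1)^1/∏(1,0,0,3,1,1)! = -1/6  (running -1/8)
⟨..|..⟩ = √(576/35)·(-1/8) = -0.507093

-0.507093  (= −√(9/35))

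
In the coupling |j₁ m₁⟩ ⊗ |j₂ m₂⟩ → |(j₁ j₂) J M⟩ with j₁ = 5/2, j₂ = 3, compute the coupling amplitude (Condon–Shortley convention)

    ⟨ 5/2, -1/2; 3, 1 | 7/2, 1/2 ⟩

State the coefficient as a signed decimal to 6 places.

-0.125988  (= −√(1/63))

triangle: 2!×3!×4!/10! = 288/3628800
(j±m)!: 2!×3!×4!×2!×4!×3! = 82944
prefactor² = (2J+1)×Δ×N² = 9216/175
  k=0: +1/(0!×2!×3!×4!×0!×0!) = 1/288
  k=1: −1/(1!×1!×2!×3!×1!×1!) = -1/12
  k=2: +1/(2!×0!×1!×2!×2!×2!) = 1/16
Σ = -5/288  ⇒  CG² = 9216/175×(-5/288)² = 1/63
CG = −√(1/63) = -0.125988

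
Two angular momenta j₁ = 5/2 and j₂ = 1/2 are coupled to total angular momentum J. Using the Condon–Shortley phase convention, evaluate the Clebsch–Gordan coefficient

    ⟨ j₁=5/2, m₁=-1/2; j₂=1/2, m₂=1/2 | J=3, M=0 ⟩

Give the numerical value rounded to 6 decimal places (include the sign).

j₁+j₂−J=0  J+j₁−j₂=5  J−j₁+j₂=1  j₁+j₂+J+1=7
(j₁±m₁, j₂±m₂, J±M) = (2,3,1,0,3,3)
P² = 72
sum k=0..0:
  [0] +1/12 = 1/12
S = 1/12
C² = P²·S² = 1/2 ; C = +0.707107

+0.707107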